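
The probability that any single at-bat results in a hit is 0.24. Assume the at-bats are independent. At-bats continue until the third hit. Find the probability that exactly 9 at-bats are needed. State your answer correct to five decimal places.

Y = trial on which the third success occurs; negative binomial, r=3, p=0.24.
P(Y=9) = C(8,2) · p^3 · (1−p)^6
= 28 · 0.013824 · 0.1927 = 0.0745887

0.07459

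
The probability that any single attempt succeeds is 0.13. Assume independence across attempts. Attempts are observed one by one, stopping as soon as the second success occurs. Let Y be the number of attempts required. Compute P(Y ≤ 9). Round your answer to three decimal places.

Finishing within 9 attempts ⇔ at least 2 successes in the first 9. With X ~ Binomial(9, 0.13), P(Y ≤ 9) = 1 − P(X ≤ 1).
  k=0: C(9,0)·0.13^0·0.87^9 = 0.28554
  k=1: C(9,1)·0.13^1·0.87^8 = 0.38401
1 − 0.66955 = 0.33045

0.330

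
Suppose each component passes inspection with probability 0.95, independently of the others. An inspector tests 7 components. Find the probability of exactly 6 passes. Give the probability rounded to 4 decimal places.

0.2573

X ~ Binomial(n=7, p=0.95).
P(X=6) = C(7,6) · p^6 · (1−p)^1
= 7 · 0.73509 · 0.05 = 0.257282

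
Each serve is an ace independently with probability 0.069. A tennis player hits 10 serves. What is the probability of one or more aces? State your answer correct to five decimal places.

0.51079

P(at least one) = 1 − P(none) = 1 − (1 − 0.069)^10
= 1 − 0.4892117 = 0.5107883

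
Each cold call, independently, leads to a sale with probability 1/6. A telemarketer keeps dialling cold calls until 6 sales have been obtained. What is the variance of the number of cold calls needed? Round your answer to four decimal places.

Y = total cold calls until the sixth success; negative binomial with r=6, p=0.166667.
Var(Y) = r(1−p)/p² = 6·0.833333 / 0.166667² = 180.000000

180.0000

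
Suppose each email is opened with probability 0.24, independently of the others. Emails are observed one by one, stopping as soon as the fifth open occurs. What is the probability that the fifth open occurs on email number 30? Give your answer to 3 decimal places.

0.020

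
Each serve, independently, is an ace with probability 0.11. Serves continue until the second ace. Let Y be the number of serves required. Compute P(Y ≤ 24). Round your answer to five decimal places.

Finishing within 24 serves ⇔ at least 2 successes in the first 24. With X ~ Binomial(24, 0.11), P(Y ≤ 24) = 1 − P(X ≤ 1).
  k=0: C(24,0)·0.11^0·0.89^24 = 0.0610043
  k=1: C(24,1)·0.11^1·0.89^23 = 0.1809565
1 − 0.2419607 = 0.7580393

0.75804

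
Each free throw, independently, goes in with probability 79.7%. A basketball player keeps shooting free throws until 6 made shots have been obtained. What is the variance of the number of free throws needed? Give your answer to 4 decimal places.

1.9175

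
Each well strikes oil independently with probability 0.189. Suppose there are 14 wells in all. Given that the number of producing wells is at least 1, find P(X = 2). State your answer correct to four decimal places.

X ~ Binomial(14, 0.189). Want P(X=2 | X≥1) = P(X=2) / P(X≥1).
P(X=2) = C(14,2)·0.189^2·0.811^12 = 0.263157
P(X≥1) = 1 − 0.053247 = 0.946753
Ratio = 0.263157 / 0.946753 = 0.277957

0.2780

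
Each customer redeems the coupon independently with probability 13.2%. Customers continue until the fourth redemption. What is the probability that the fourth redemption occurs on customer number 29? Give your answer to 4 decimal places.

Y = trial on which the fourth success occurs; negative binomial, r=4, p=0.132.
P(Y=29) = C(28,3) · p^4 · (1−p)^25
= 3276 · 0.0003036 · 0.02904 = 0.028882

0.0289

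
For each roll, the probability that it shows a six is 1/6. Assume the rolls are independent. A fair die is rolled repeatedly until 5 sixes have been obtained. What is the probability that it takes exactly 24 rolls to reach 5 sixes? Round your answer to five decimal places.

Y = trial on which the fifth success occurs; negative binomial, r=5, p=0.166667.
P(Y=24) = C(23,4) · p^5 · (1−p)^19
= 8855 · 0.0001286 · 0.031301 = 0.0356442

0.03564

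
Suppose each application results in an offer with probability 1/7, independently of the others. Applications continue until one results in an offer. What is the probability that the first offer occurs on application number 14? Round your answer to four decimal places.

0.0193

Geometric (trials to first success), p = 0.142857.
P(Y = 14) = (1−p)^13 · p = 0.1348 · 0.142857 = 0.019257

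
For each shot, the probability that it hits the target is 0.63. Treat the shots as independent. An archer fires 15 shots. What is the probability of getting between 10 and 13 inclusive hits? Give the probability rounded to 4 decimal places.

0.4893

X ~ Binomial(15, 0.63); P(10 ≤ X ≤ 13) = Σ C(15,k) p^k (1−p)^(15−k) over k:
  k=10: C(15,10)·0.63^10·0.37^5 = 0.205102
  k=11: C(15,11)·0.63^11·0.37^4 = 0.158740
  k=12: C(15,12)·0.63^12·0.37^3 = 0.090096
  k=13: C(15,13)·0.63^13·0.37^2 = 0.035401
Total = 0.489338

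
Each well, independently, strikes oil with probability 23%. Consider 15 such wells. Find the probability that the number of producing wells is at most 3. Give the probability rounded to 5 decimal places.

X ~ Binomial(15, 0.23); P(X ≤ 3) = Σ C(15,k) p^k (1−p)^(15−k) over k:
  k=0: C(15,0)·0.23^0·0.77^15 = 0.0198317
  k=1: C(15,1)·0.23^1·0.77^14 = 0.0888565
  k=2: C(15,2)·0.23^2·0.77^13 = 0.1857909
  k=3: C(15,3)·0.23^3·0.77^12 = 0.2404826
Total = 0.5349617

0.53496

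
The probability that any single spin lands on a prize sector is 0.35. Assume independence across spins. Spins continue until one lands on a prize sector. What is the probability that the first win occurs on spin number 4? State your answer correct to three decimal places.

Geometric (trials to first success), p = 0.35.
P(Y = 4) = (1−p)^3 · p = 0.27463 · 0.35 = 0.09612

0.096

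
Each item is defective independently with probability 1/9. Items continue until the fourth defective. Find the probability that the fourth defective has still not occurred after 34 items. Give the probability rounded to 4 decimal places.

0.4686

Needing more than 34 items ⇔ fewer than 4 successes in the first 34. With X ~ Binomial(34, 0.111111), P(Y > 34) = P(X ≤ 3).
  k=0: C(34,0)·0.111111^0·0.888889^34 = 0.018231
  k=1: C(34,1)·0.111111^1·0.888889^33 = 0.077482
  k=2: C(34,2)·0.111111^2·0.888889^32 = 0.159807
  k=3: C(34,3)·0.111111^3·0.888889^31 = 0.213077
P(X ≤ 3) = 0.468598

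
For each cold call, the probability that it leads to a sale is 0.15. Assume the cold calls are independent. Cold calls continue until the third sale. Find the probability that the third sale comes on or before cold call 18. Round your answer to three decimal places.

Finishing within 18 cold calls ⇔ at least 3 successes in the first 18. With X ~ Binomial(18, 0.15), P(Y ≤ 18) = 1 − P(X ≤ 2).
  k=0: C(18,0)·0.15^0·0.85^18 = 0.05365
  k=1: C(18,1)·0.15^1·0.85^17 = 0.17041
  k=2: C(18,2)·0.15^2·0.85^16 = 0.25561
1 − 0.47966 = 0.52034

0.520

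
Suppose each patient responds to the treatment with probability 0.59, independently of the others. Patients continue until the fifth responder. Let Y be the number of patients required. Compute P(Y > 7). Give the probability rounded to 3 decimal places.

0.602

Needing more than 7 patients ⇔ fewer than 5 successes in the first 7. With X ~ Binomial(7, 0.59), P(Y > 7) = P(X ≤ 4).
  k=0: C(7,0)·0.59^0·0.41^7 = 0.00195
  k=1: C(7,1)·0.59^1·0.41^6 = 0.01962
  k=2: C(7,2)·0.59^2·0.41^5 = 0.08469
  k=3: C(7,3)·0.59^3·0.41^4 = 0.20312
  k=4: C(7,4)·0.59^4·0.41^3 = 0.29230
P(X ≤ 4) = 0.60168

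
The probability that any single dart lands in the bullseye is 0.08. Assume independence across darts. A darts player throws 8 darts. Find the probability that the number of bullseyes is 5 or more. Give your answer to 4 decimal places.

0.0001

X ~ Binomial(8, 0.08); P(X ≥ 5) = Σ C(8,k) p^k (1−p)^(8−k) over k:
  k=5: C(8,5)·0.08^5·0.92^3 = 0.000143
  k=6: C(8,6)·0.08^6·0.92^2 = 0.000006
  k=7: C(8,7)·0.08^7·0.92^1 = 0.000000
  k=8: C(8,8)·0.08^8·0.92^0 = 0.000000
Total = 0.000149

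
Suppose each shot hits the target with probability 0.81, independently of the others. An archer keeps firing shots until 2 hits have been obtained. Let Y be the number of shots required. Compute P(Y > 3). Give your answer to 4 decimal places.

0.0946

Needing more than 3 shots ⇔ fewer than 2 successes in the first 3. With X ~ Binomial(3, 0.81), P(Y > 3) = P(X ≤ 1).
  k=0: C(3,0)·0.81^0·0.19^3 = 0.006859
  k=1: C(3,1)·0.81^1·0.19^2 = 0.087723
P(X ≤ 1) = 0.094582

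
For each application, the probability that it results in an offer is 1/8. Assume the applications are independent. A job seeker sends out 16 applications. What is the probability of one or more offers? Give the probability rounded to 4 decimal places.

0.8819

P(at least one) = 1 − P(none) = 1 − (1 − 0.125)^16
= 1 − 0.118067 = 0.881933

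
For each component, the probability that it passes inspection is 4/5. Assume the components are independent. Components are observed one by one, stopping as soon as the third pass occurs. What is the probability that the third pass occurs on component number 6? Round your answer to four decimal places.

0.0410

Y = trial on which the third success occurs; negative binomial, r=3, p=0.80.
P(Y=6) = C(5,2) · p^3 · (1−p)^3
= 10 · 0.512 · 0.008 = 0.040960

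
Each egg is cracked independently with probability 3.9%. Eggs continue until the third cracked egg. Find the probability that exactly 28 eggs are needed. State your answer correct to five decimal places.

0.00770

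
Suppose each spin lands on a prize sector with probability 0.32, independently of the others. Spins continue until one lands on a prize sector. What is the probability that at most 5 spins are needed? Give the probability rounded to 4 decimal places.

Y = number of spins to the first success; geometric, p = 0.32.
P(Y ≤ 5) = 1 − (1−p)^5 = 1 − 0.145393 = 0.854607

0.8546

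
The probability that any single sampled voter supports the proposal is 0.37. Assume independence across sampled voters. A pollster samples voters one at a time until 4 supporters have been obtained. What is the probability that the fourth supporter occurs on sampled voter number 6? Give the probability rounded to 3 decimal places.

0.074

Y = trial on which the fourth success occurs; negative binomial, r=4, p=0.37.
P(Y=6) = C(5,3) · p^4 · (1−p)^2
= 10 · 0.018742 · 0.3969 = 0.07439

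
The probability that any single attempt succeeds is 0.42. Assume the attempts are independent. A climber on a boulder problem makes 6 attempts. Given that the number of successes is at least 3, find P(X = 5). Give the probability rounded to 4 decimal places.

0.0915

X ~ Binomial(6, 0.42). Want P(X=5 | X≥3) = P(X=5) / P(X≥3).
P(X=5) = C(6,5)·0.42^5·0.58^1 = 0.045481
P(X≥3) = 1 − 0.038069 − 0.165402 − 0.299434 = 0.497095
Ratio = 0.045481 / 0.497095 = 0.091493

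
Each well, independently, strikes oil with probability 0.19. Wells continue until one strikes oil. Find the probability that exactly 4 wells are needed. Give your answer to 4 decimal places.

0.1010

Geometric (trials to first success), p = 0.19.
P(Y = 4) = (1−p)^3 · p = 0.53144 · 0.19 = 0.100974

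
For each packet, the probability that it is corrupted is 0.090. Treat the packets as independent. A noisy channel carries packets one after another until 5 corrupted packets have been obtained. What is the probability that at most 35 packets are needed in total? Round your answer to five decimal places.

0.20318

Finishing within 35 packets ⇔ at least 5 successes in the first 35. With X ~ Binomial(35, 0.09), P(Y ≤ 35) = 1 − P(X ≤ 4).
  k=0: C(35,0)·0.09^0·0.91^35 = 0.0368510
  k=1: C(35,1)·0.09^1·0.91^34 = 0.1275610
  k=2: C(35,2)·0.09^2·0.91^33 = 0.2144707
  k=3: C(35,3)·0.09^3·0.91^32 = 0.2333252
  k=4: C(35,4)·0.09^4·0.91^31 = 0.1846090
1 − 0.7968169 = 0.2031831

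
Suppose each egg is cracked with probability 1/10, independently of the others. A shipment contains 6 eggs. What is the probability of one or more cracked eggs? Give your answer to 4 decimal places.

0.4686

P(at least one) = 1 − P(none) = 1 − (1 − 0.10)^6
= 1 − 0.531441 = 0.468559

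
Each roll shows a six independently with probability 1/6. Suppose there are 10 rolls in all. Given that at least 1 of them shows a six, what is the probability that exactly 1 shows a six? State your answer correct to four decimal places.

0.3852

X ~ Binomial(10, 0.166667). Want P(X=1 | X≥1) = P(X=1) / P(X≥1).
P(X=1) = C(10,1)·0.166667^1·0.833333^9 = 0.323011
P(X≥1) = 1 − 0.161506 = 0.838494
Ratio = 0.323011 / 0.838494 = 0.385228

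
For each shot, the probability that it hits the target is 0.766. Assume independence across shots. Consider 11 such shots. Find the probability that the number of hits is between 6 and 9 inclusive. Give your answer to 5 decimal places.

0.74260

X ~ Binomial(11, 0.766); P(6 ≤ X ≤ 9) = Σ C(11,k) p^k (1−p)^(11−k) over k:
  k=6: C(11,6)·0.766^6·0.234^5 = 0.0654778
  k=7: C(11,7)·0.766^7·0.234^4 = 0.1531013
  k=8: C(11,8)·0.766^8·0.234^3 = 0.2505888
  k=9: C(11,9)·0.766^9·0.234^2 = 0.2734345
Total = 0.7426024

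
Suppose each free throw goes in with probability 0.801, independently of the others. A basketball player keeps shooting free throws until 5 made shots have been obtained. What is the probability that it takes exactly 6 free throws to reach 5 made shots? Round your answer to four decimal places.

Y = trial on which the fifth success occurs; negative binomial, r=5, p=0.801.
P(Y=6) = C(5,4) · p^5 · (1−p)^1
= 5 · 0.32973 · 0.199 = 0.328084

0.3281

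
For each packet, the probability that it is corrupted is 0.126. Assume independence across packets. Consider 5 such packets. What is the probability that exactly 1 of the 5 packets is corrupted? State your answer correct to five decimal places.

X ~ Binomial(n=5, p=0.126).
P(X=1) = C(5,1) · p^1 · (1−p)^4
= 5 · 0.126 · 0.58351 = 0.3676091

0.36761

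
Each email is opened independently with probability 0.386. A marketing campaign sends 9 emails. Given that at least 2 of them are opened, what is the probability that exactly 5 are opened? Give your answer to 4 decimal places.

X ~ Binomial(9, 0.386). Want P(X=5 | X≥2) = P(X=5) / P(X≥2).
P(X=5) = C(9,5)·0.386^5·0.614^4 = 0.153455
P(X≥2) = 1 − 0.012403 − 0.070174 = 0.917423
Ratio = 0.153455 / 0.917423 = 0.167267

0.1673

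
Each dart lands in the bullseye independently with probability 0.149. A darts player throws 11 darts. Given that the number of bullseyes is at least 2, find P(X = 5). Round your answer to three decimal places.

0.026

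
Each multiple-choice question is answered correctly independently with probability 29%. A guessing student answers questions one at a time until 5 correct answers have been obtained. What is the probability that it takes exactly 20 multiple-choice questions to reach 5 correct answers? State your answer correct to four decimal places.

0.0467

Y = trial on which the fifth success occurs; negative binomial, r=5, p=0.29.
P(Y=20) = C(19,4) · p^5 · (1−p)^15
= 3876 · 0.0020511 · 0.0058732 = 0.046693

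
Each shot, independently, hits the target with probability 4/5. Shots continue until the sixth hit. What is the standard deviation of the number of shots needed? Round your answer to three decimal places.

Y = total shots until the sixth success; negative binomial with r=6, p=0.80.
SD(Y) = √[r(1−p)/p²] = √(1.87500) = 1.36931

1.369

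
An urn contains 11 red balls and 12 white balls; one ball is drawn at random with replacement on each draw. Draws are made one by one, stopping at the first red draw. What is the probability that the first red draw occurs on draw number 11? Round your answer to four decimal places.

Geometric (trials to first success), p = 0.478261.
P(Y = 11) = (1−p)^10 · p = 0.0014946 · 0.478261 = 0.000715

0.0007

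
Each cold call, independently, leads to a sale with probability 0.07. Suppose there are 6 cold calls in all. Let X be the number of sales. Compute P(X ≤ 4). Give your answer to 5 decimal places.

0.99999

X ~ Binomial(6, 0.07); P(X ≤ 4) = Σ C(6,k) p^k (1−p)^(6−k) over k:
  k=0: C(6,0)·0.07^0·0.93^6 = 0.6469902
  k=1: C(6,1)·0.07^1·0.93^5 = 0.2921891
  k=2: C(6,2)·0.07^2·0.93^4 = 0.0549818
  k=3: C(6,3)·0.07^3·0.93^3 = 0.0055179
  k=4: C(6,4)·0.07^4·0.93^2 = 0.0003115
Total = 0.9999905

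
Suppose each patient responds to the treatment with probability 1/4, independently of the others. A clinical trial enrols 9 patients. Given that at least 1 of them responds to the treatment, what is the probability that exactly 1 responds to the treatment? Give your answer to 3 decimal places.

0.244

X ~ Binomial(9, 0.25). Want P(X=1 | X≥1) = P(X=1) / P(X≥1).
P(X=1) = C(9,1)·0.25^1·0.75^8 = 0.22525
P(X≥1) = 1 − 0.07508 = 0.92492
Ratio = 0.22525 / 0.92492 = 0.24354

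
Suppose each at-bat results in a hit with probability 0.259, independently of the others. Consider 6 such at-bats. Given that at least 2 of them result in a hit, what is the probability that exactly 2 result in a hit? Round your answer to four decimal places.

X ~ Binomial(6, 0.259). Want P(X=2 | X≥2) = P(X=2) / P(X≥2).
P(X=2) = C(6,2)·0.259^2·0.741^4 = 0.303364
P(X≥2) = 1 − 0.165542 − 0.347170 = 0.487288
Ratio = 0.303364 / 0.487288 = 0.622556

0.6226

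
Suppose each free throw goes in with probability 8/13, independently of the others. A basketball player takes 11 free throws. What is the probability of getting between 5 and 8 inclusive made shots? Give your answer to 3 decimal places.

0.778

X ~ Binomial(11, 0.615385); P(5 ≤ X ≤ 8) = Σ C(11,k) p^k (1−p)^(11−k) over k:
  k=5: C(11,5)·0.615385^5·0.384615^6 = 0.13199
  k=6: C(11,6)·0.615385^6·0.384615^5 = 0.21118
  k=7: C(11,7)·0.615385^7·0.384615^4 = 0.24135
  k=8: C(11,8)·0.615385^8·0.384615^3 = 0.19308
Total = 0.77760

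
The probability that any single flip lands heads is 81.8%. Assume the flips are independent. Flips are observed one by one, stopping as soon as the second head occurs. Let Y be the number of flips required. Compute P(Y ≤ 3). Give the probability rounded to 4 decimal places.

0.9127

Finishing within 3 flips ⇔ at least 2 successes in the first 3. With X ~ Binomial(3, 0.818), P(Y ≤ 3) = 1 − P(X ≤ 1).
  k=0: C(3,0)·0.818^0·0.182^3 = 0.006029
  k=1: C(3,1)·0.818^1·0.182^2 = 0.081286
1 − 0.087315 = 0.912685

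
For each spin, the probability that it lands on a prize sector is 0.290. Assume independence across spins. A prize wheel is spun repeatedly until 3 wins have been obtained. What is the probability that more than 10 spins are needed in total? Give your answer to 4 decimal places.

0.4099

Needing more than 10 spins ⇔ fewer than 3 successes in the first 10. With X ~ Binomial(10, 0.29), P(Y > 10) = P(X ≤ 2).
  k=0: C(10,0)·0.29^0·0.71^10 = 0.032552
  k=1: C(10,1)·0.29^1·0.71^9 = 0.132961
  k=2: C(10,2)·0.29^2·0.71^8 = 0.244385
P(X ≤ 2) = 0.409899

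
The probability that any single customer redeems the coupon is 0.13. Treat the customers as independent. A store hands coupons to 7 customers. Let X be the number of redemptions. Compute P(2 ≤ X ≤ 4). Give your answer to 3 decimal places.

0.228

X ~ Binomial(7, 0.13); P(2 ≤ X ≤ 4) = Σ C(7,k) p^k (1−p)^(7−k) over k:
  k=2: C(7,2)·0.13^2·0.87^5 = 0.17689
  k=3: C(7,3)·0.13^3·0.87^4 = 0.04405
  k=4: C(7,4)·0.13^4·0.87^3 = 0.00658
Total = 0.22753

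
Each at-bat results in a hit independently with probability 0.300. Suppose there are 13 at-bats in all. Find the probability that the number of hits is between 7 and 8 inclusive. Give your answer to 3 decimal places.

0.058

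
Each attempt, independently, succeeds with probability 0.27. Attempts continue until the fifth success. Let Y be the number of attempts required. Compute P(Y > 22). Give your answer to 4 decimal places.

Needing more than 22 attempts ⇔ fewer than 5 successes in the first 22. With X ~ Binomial(22, 0.27), P(Y > 22) = P(X ≤ 4).
  k=0: C(22,0)·0.27^0·0.73^22 = 0.000984
  k=1: C(22,1)·0.27^1·0.73^21 = 0.008009
  k=2: C(22,2)·0.27^2·0.73^20 = 0.031103
  k=3: C(22,3)·0.27^3·0.73^19 = 0.076691
  k=4: C(22,4)·0.27^4·0.73^18 = 0.134735
P(X ≤ 4) = 0.251522

0.2515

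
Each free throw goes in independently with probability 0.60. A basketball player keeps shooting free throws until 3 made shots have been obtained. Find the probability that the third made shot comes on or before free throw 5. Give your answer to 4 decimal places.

Finishing within 5 free throws ⇔ at least 3 successes in the first 5. With X ~ Binomial(5, 0.60), P(Y ≤ 5) = 1 − P(X ≤ 2).
  k=0: C(5,0)·0.60^0·0.40^5 = 0.010240
  k=1: C(5,1)·0.60^1·0.40^4 = 0.076800
  k=2: C(5,2)·0.60^2·0.40^3 = 0.230400
1 − 0.317440 = 0.682560

0.6826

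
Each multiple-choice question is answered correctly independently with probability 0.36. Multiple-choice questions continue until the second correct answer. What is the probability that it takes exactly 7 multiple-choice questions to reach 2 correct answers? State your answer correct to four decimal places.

Y = trial on which the second success occurs; negative binomial, r=2, p=0.36.
P(Y=7) = C(6,1) · p^2 · (1−p)^5
= 6 · 0.1296 · 0.10737 = 0.083494

0.0835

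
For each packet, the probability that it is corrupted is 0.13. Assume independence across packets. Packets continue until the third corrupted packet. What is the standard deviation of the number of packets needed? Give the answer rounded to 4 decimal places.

12.4273

Y = total packets until the third success; negative binomial with r=3, p=0.13.
SD(Y) = √[r(1−p)/p²] = √(154.437870) = 12.427303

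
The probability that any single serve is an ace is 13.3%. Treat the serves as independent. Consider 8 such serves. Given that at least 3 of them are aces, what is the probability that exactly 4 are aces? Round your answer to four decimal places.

0.1575

X ~ Binomial(8, 0.133). Want P(X=4 | X≥3) = P(X=4) / P(X≥3).
P(X=4) = C(8,4)·0.133^4·0.867^4 = 0.012376
P(X≥3) = 1 − 0.319266 − 0.391810 − 0.210366 = 0.078558
Ratio = 0.012376 / 0.078558 = 0.157540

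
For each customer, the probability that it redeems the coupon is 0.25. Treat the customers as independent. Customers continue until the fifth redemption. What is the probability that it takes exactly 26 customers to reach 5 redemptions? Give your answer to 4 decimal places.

0.0294

Y = trial on which the fifth success occurs; negative binomial, r=5, p=0.25.
P(Y=26) = C(25,4) · p^5 · (1−p)^21
= 12650 · 0.00097656 · 0.0023784 = 0.029382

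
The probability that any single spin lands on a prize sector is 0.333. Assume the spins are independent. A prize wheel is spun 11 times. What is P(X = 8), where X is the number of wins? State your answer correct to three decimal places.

0.007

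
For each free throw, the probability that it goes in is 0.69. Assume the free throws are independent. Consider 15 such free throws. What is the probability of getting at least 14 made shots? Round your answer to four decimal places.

X ~ Binomial(15, 0.69); P(X ≥ 14) = Σ C(15,k) p^k (1−p)^(15−k) over k:
  k=14: C(15,14)·0.69^14·0.31^1 = 0.025783
  k=15: C(15,15)·0.69^15·0.31^0 = 0.003826
Total = 0.029609

0.0296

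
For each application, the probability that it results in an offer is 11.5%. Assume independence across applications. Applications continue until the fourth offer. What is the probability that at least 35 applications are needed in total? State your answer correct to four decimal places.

0.4401

Needing more than 34 applications ⇔ fewer than 4 successes in the first 34. With X ~ Binomial(34, 0.115), P(Y > 34) = P(X ≤ 3).
  k=0: C(34,0)·0.115^0·0.885^34 = 0.015706
  k=1: C(34,1)·0.115^1·0.885^33 = 0.069391
  k=2: C(34,2)·0.115^2·0.885^32 = 0.148780
  k=3: C(34,3)·0.115^3·0.885^31 = 0.206218
P(X ≤ 3) = 0.440095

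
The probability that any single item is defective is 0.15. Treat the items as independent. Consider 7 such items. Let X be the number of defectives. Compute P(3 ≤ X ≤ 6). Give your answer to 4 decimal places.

X ~ Binomial(7, 0.15); P(3 ≤ X ≤ 6) = Σ C(7,k) p^k (1−p)^(7−k) over k:
  k=3: C(7,3)·0.15^3·0.85^4 = 0.061662
  k=4: C(7,4)·0.15^4·0.85^3 = 0.010882
  k=5: C(7,5)·0.15^5·0.85^2 = 0.001152
  k=6: C(7,6)·0.15^6·0.85^1 = 0.000068
Total = 0.073763

0.0738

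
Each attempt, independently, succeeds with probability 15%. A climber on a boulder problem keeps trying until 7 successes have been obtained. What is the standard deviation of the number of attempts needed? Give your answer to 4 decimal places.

Y = total attempts until the seventh success; negative binomial with r=7, p=0.15.
SD(Y) = √[r(1−p)/p²] = √(264.444444) = 16.261748

16.2617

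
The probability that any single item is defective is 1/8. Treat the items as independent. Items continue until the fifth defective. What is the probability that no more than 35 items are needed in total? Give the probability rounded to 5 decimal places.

Finishing within 35 items ⇔ at least 5 successes in the first 35. With X ~ Binomial(35, 0.125), P(Y ≤ 35) = 1 − P(X ≤ 4).
  k=0: C(35,0)·0.125^0·0.875^35 = 0.0093386
  k=1: C(35,1)·0.125^1·0.875^34 = 0.0466930
  k=2: C(35,2)·0.125^2·0.875^33 = 0.1133973
  k=3: C(35,3)·0.125^3·0.875^32 = 0.1781958
  k=4: C(35,4)·0.125^4·0.875^31 = 0.2036523
1 − 0.5512770 = 0.4487230

0.44872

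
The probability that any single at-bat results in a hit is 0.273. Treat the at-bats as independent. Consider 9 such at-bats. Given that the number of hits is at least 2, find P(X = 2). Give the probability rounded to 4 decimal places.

0.3832

X ~ Binomial(9, 0.273). Want P(X=2 | X≥2) = P(X=2) / P(X≥2).
P(X=2) = C(9,2)·0.273^2·0.727^7 = 0.287984
P(X≥2) = 1 − 0.056730 − 0.191726 = 0.751545
Ratio = 0.287984 / 0.751545 = 0.383190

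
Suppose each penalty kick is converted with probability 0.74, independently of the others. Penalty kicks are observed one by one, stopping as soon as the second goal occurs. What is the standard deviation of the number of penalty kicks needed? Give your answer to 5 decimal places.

0.97447

Y = total penalty kicks until the second success; negative binomial with r=2, p=0.74.
SD(Y) = √[r(1−p)/p²] = √(0.9495982) = 0.9744733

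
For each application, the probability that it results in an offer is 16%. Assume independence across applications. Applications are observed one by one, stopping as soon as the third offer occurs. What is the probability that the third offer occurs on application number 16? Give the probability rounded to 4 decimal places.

0.0446

Y = trial on which the third success occurs; negative binomial, r=3, p=0.16.
P(Y=16) = C(15,2) · p^3 · (1−p)^13
= 105 · 0.004096 · 0.10366 = 0.044584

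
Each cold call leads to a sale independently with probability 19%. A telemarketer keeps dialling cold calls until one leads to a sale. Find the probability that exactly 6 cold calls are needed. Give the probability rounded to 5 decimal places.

Geometric (trials to first success), p = 0.19.
P(Y = 6) = (1−p)^5 · p = 0.34868 · 0.19 = 0.0662489

0.06625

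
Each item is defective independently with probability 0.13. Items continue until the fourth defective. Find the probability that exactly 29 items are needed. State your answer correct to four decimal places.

Y = trial on which the fourth success occurs; negative binomial, r=4, p=0.13.
P(Y=29) = C(28,3) · p^4 · (1−p)^25
= 3276 · 0.00028561 · 0.03076 = 0.028781

0.0288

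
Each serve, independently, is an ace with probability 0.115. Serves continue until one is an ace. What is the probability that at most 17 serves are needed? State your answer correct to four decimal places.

Y = number of serves to the first success; geometric, p = 0.115.
P(Y ≤ 17) = 1 − (1−p)^17 = 1 − 0.125324 = 0.874676

0.8747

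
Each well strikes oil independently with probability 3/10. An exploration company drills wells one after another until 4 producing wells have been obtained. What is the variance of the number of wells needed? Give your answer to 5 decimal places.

31.11111

Y = total wells until the fourth success; negative binomial with r=4, p=0.30.
Var(Y) = r(1−p)/p² = 4·0.70 / 0.30² = 31.1111111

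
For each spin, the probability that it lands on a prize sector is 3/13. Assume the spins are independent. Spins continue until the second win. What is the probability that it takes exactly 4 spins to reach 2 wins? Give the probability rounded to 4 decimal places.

0.0945

Y = trial on which the second success occurs; negative binomial, r=2, p=0.230769.
P(Y=4) = C(3,1) · p^2 · (1−p)^2
= 3 · 0.053254 · 0.59172 = 0.094535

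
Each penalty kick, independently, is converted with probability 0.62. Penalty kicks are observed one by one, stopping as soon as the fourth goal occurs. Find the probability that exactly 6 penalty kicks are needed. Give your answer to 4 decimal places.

Y = trial on which the fourth success occurs; negative binomial, r=4, p=0.62.
P(Y=6) = C(5,3) · p^4 · (1−p)^2
= 10 · 0.14776 · 0.1444 = 0.213370

0.2134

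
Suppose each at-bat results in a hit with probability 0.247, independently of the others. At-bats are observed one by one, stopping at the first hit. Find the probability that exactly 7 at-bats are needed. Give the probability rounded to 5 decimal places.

Geometric (trials to first success), p = 0.247.
P(Y = 7) = (1−p)^6 · p = 0.18229 · 0.247 = 0.0450264

0.04503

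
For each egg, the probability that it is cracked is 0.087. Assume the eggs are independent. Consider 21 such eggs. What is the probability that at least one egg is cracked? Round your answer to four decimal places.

0.8521

P(at least one) = 1 − P(none) = 1 − (1 − 0.087)^21
= 1 − 0.147872 = 0.852128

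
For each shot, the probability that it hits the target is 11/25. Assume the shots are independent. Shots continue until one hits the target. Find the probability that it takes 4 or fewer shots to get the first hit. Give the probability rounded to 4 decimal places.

Y = number of shots to the first success; geometric, p = 0.44.
P(Y ≤ 4) = 1 − (1−p)^4 = 1 − 0.098345 = 0.901655

0.9017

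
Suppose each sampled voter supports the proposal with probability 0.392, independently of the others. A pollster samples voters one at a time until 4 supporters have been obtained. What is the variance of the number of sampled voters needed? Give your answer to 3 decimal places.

Y = total sampled voters until the fourth success; negative binomial with r=4, p=0.392.
Var(Y) = r(1−p)/p² = 4·0.608 / 0.392² = 15.82674

15.827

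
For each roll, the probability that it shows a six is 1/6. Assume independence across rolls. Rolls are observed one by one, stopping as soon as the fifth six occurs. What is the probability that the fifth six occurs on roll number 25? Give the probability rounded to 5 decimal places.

Y = trial on which the fifth success occurs; negative binomial, r=5, p=0.166667.
P(Y=25) = C(24,4) · p^5 · (1−p)^20
= 10626 · 0.0001286 · 0.026084 = 0.0356442

0.03564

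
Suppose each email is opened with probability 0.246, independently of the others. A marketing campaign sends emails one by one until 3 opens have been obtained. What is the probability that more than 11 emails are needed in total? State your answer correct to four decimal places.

Needing more than 11 emails ⇔ fewer than 3 successes in the first 11. With X ~ Binomial(11, 0.246), P(Y > 11) = P(X ≤ 2).
  k=0: C(11,0)·0.246^0·0.754^11 = 0.044780
  k=1: C(11,1)·0.246^1·0.754^10 = 0.160709
  k=2: C(11,2)·0.246^2·0.754^9 = 0.262165
P(X ≤ 2) = 0.467655

0.4677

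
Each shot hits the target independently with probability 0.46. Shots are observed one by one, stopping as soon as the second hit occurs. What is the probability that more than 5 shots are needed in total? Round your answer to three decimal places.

0.241

Needing more than 5 shots ⇔ fewer than 2 successes in the first 5. With X ~ Binomial(5, 0.46), P(Y > 5) = P(X ≤ 1).
  k=0: C(5,0)·0.46^0·0.54^5 = 0.04592
  k=1: C(5,1)·0.46^1·0.54^4 = 0.19557
P(X ≤ 1) = 0.24149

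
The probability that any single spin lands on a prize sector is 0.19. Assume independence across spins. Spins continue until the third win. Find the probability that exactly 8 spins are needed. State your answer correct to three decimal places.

Y = trial on which the third success occurs; negative binomial, r=3, p=0.19.
P(Y=8) = C(7,2) · p^3 · (1−p)^5
= 21 · 0.006859 · 0.34868 = 0.05022

0.050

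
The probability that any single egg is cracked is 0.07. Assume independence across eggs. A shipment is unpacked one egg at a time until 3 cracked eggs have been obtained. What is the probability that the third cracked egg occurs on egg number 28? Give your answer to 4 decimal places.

0.0196

Y = trial on which the third success occurs; negative binomial, r=3, p=0.07.
P(Y=28) = C(27,2) · p^3 · (1−p)^25
= 351 · 0.000343 · 0.16296 = 0.019619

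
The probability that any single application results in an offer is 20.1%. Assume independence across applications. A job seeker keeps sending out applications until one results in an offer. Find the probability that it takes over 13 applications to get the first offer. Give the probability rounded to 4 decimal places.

0.0541

Y = number of applications to the first success; geometric, p = 0.201.
P(Y > 13) = P(first 13 all fail) = (1−p)^13 = 0.054089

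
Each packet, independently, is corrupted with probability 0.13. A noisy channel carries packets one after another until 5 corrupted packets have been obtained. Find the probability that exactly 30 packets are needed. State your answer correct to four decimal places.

0.0271

Y = trial on which the fifth success occurs; negative binomial, r=5, p=0.13.
P(Y=30) = C(29,4) · p^5 · (1−p)^25
= 23751 · 3.7129e-05 · 0.03076 = 0.027126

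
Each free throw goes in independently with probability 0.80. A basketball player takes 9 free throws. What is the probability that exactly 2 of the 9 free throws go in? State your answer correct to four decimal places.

0.0003

X ~ Binomial(n=9, p=0.80).
P(X=2) = C(9,2) · p^2 · (1−p)^7
= 36 · 0.64 · 1.28e-05 = 0.000295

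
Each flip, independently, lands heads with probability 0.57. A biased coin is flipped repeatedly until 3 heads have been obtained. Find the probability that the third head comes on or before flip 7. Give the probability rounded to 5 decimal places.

0.87176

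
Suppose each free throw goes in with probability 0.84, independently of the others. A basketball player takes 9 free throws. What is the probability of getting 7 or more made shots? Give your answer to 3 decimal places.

X ~ Binomial(9, 0.84); P(X ≥ 7) = Σ C(9,k) p^k (1−p)^(9−k) over k:
  k=7: C(9,7)·0.84^7·0.16^2 = 0.27196
  k=8: C(9,8)·0.84^8·0.16^1 = 0.35694
  k=9: C(9,9)·0.84^9·0.16^0 = 0.20822
Total = 0.83711

0.837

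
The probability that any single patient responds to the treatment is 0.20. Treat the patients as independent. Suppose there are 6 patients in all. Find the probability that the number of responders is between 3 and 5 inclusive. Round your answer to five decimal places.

X ~ Binomial(6, 0.20); P(3 ≤ X ≤ 5) = Σ C(6,k) p^k (1−p)^(6−k) over k:
  k=3: C(6,3)·0.20^3·0.80^3 = 0.0819200
  k=4: C(6,4)·0.20^4·0.80^2 = 0.0153600
  k=5: C(6,5)·0.20^5·0.80^1 = 0.0015360
Total = 0.0988160

0.09882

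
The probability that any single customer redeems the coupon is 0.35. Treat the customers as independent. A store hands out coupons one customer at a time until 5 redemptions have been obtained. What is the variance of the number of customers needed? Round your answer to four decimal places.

26.5306

Y = total customers until the fifth success; negative binomial with r=5, p=0.35.
Var(Y) = r(1−p)/p² = 5·0.65 / 0.35² = 26.530612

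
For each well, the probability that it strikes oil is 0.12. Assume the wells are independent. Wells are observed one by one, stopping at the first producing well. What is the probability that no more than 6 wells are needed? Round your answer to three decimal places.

Y = number of wells to the first success; geometric, p = 0.12.
P(Y ≤ 6) = 1 − (1−p)^6 = 1 − 0.46440 = 0.53560

0.536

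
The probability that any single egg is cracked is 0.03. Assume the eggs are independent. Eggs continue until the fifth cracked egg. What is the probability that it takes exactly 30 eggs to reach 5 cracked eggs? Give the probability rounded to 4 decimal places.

Y = trial on which the fifth success occurs; negative binomial, r=5, p=0.03.
P(Y=30) = C(29,4) · p^5 · (1−p)^25
= 23751 · 2.43e-08 · 0.46697 = 0.000270

0.0003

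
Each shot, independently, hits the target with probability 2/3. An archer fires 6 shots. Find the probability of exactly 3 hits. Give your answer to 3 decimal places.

X ~ Binomial(n=6, p=0.666667).
P(X=3) = C(6,3) · p^3 · (1−p)^3
= 20 · 0.2963 · 0.037037 = 0.21948

0.219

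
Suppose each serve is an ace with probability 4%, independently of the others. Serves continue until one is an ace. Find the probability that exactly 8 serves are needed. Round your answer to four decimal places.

Geometric (trials to first success), p = 0.04.
P(Y = 8) = (1−p)^7 · p = 0.75145 · 0.04 = 0.030058

0.0301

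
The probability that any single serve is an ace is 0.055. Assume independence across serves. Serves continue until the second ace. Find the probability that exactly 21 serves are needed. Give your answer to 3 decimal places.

0.021

Y = trial on which the second success occurs; negative binomial, r=2, p=0.055.
P(Y=21) = C(20,1) · p^2 · (1−p)^19
= 20 · 0.003025 · 0.34135 = 0.02065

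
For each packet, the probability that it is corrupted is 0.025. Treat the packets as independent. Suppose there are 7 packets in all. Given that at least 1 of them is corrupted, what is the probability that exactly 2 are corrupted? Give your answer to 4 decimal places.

0.0712

X ~ Binomial(7, 0.025). Want P(X=2 | X≥1) = P(X=2) / P(X≥1).
P(X=2) = C(7,2)·0.025^2·0.975^5 = 0.011564
P(X≥1) = 1 − 0.837592 = 0.162408
Ratio = 0.011564 / 0.162408 = 0.071206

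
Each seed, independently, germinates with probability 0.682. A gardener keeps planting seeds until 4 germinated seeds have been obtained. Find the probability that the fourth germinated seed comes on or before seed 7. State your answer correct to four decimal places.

0.8494

Finishing within 7 seeds ⇔ at least 4 successes in the first 7. With X ~ Binomial(7, 0.682), P(Y ≤ 7) = 1 − P(X ≤ 3).
  k=0: C(7,0)·0.682^0·0.318^7 = 0.000329
  k=1: C(7,1)·0.682^1·0.318^6 = 0.004937
  k=2: C(7,2)·0.682^2·0.318^5 = 0.031763
  k=3: C(7,3)·0.682^3·0.318^4 = 0.113535
1 − 0.150564 = 0.849436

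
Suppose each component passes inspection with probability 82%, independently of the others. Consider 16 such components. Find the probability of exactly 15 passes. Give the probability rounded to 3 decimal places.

X ~ Binomial(n=16, p=0.82).
P(X=15) = C(16,15) · p^15 · (1−p)^1
= 16 · 0.050957 · 0.18 = 0.14676

0.147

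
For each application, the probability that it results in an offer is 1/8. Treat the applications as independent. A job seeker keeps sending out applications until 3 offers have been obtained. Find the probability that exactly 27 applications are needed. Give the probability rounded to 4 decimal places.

Y = trial on which the third success occurs; negative binomial, r=3, p=0.125.
P(Y=27) = C(26,2) · p^3 · (1−p)^24
= 325 · 0.0019531 · 0.040569 = 0.025752

0.0258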